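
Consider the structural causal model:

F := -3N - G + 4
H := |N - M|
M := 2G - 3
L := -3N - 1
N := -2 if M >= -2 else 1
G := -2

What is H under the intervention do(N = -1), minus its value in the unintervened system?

-2

The intervention breaks the incoming arrows to N: N := -2 if M >= -2 else 1 no longer applies, and N = -1.
M = 2G - 3  [with G=-2]  = -7
H = |N - M|  [with N=-1, M=-7]  = 6
Without intervention: M = 2G - 3  [with G=-2]  = -7; N = -2 if M >= -2 else 1  [with M=-7]  = 1; H = |N - M|  [with N=1, M=-7]  = 8.
Change = 6 − 8 = -2.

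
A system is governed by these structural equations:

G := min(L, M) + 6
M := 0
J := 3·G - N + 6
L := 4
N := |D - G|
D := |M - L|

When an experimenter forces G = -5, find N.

do(G=-5) replaces the equation G := min(L, M) + 6 with the constant G = -5.
D = |M - L|  [with M=0, L=4]  = 4
N = |D - G|  [with D=4, G=-5]  = 9

9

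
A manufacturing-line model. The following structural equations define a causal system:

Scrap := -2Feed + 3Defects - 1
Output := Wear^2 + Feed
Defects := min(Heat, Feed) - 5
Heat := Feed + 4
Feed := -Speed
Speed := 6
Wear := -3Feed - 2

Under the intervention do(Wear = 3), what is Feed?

-6

The intervention breaks the incoming arrows to Wear: Wear := -3Feed - 2 no longer applies, and Wear = 3.
Since Feed is not a descendant of the intervened variable, it is unaffected.
Feed = -Speed  [with Speed=6]  = -6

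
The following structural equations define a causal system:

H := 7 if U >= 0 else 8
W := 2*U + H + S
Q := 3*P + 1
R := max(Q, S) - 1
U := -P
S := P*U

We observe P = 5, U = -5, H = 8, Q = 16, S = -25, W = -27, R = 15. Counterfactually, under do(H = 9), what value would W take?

The intervention breaks the incoming arrows to H: H := 7 if U >= 0 else 8 no longer applies, and H = 9.
U = -P  [with P=5]  = -5
S = P*U  [with P=5, U=-5]  = -25
W = 2*U + H + S  [with U=-5, H=9, S=-25]  = -26

-26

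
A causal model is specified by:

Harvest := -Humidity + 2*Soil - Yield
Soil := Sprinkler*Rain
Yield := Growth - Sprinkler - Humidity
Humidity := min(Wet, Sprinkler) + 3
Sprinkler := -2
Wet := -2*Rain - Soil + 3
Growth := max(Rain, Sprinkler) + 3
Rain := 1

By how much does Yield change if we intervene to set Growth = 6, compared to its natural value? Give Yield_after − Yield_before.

Under do(Growth=6), the mechanism Growth := max(Rain, Sprinkler) + 3 is discarded; Growth is fixed at 6.
Soil = Sprinkler*Rain  [with Sprinkler=-2, Rain=1]  = -2
Wet = -2*Rain - Soil + 3  [with Rain=1, Soil=-2]  = 3
Humidity = min(Wet, Sprinkler) + 3  [with Wet=3, Sprinkler=-2]  = 1
Yield = Growth - Sprinkler - Humidity  [with Growth=6, Sprinkler=-2, Humidity=1]  = 7
Without intervention: Soil = Sprinkler*Rain  [with Sprinkler=-2, Rain=1]  = -2; Wet = -2*Rain - Soil + 3  [with Rain=1, Soil=-2]  = 3; Growth = max(Rain, Sprinkler) + 3  [with Rain=1, Sprinkler=-2]  = 4; Humidity = min(Wet, Sprinkler) + 3  [with Wet=3, Sprinkler=-2]  = 1; Yield = Growth - Sprinkler - Humidity  [with Growth=4, Sprinkler=-2, Humidity=1]  = 5.
Change = 7 − 5 = 2.

2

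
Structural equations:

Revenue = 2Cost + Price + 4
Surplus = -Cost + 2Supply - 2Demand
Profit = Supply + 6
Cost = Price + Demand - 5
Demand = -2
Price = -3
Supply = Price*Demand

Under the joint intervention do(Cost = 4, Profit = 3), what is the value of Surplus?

12

Setting Cost = 4, Profit = 3 by intervention discards those variables' equations.
Supply = Price*Demand  [with Price=-3, Demand=-2]  = 6
Surplus = -Cost + 2Supply - 2Demand  [with Cost=4, Supply=6, Demand=-2]  = 12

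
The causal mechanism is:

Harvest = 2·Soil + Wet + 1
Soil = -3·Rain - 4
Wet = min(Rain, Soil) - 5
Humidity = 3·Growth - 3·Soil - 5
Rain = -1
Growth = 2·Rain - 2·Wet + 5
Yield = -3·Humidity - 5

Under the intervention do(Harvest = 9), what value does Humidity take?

43

The intervention breaks the incoming arrows to Harvest: Harvest = 2·Soil + Wet + 1 no longer applies, and Harvest = 9.
Humidity is not downstream of the intervention, so its value is determined by the original equations.
Soil = -3·Rain - 4  [with Rain=-1]  = -1
Wet = min(Rain, Soil) - 5  [with Rain=-1, Soil=-1]  = -6
Growth = 2·Rain - 2·Wet + 5  [with Rain=-1, Wet=-6]  = 15
Humidity = 3·Growth - 3·Soil - 5  [with Growth=15, Soil=-1]  = 43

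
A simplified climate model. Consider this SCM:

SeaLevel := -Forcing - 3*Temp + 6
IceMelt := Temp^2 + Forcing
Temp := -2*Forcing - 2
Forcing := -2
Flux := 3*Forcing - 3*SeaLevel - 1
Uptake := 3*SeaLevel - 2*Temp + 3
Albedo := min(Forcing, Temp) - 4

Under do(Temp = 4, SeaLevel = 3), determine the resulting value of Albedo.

The joint intervention fixes Temp = 4, SeaLevel = 3, removing each variable's own equation.
Albedo = min(Forcing, Temp) - 4  [with Forcing=-2, Temp=4]  = -6

-6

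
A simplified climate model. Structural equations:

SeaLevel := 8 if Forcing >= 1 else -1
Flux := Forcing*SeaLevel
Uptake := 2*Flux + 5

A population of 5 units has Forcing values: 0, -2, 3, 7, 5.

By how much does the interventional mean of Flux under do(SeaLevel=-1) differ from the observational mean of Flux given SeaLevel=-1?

Under do(SeaLevel=-1), SeaLevel's equation is replaced by SeaLevel=-1 for every unit. Per-unit Flux: 0, 2, -3, -7, -5. Mean = -2.6.
E[Flux|SeaLevel=-1] averages over only the 2 units with SeaLevel=-1 (Forcing = 0, -2): Flux = 0, 2, mean 1.
Difference = -2.6 − 1 = -3.6.

-3.6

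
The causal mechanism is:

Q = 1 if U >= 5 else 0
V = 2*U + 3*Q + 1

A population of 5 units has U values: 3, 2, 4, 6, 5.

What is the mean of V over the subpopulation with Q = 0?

Conditioning on Q=0 selects the 3 unit(s) with U ∈ {3, 2, 4}. Their V values: 7, 5, 9. Mean = 7.

7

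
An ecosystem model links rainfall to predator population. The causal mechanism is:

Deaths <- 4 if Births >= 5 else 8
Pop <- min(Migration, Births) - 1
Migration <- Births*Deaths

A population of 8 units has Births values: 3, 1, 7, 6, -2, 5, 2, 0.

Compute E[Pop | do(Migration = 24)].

1.75

Under do(Migration=24), Migration's equation is replaced by Migration=24 for every unit. Per-unit Pop: 2, 0, 6, 5, -3, 4, 1, -1. Mean = 1.75.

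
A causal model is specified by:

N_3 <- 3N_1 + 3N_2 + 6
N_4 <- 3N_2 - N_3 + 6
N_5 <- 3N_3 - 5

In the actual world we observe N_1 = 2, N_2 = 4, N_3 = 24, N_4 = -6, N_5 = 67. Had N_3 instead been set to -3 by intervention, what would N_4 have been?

The intervention breaks the incoming arrows to N_3: N_3 <- 3N_1 + 3N_2 + 6 no longer applies, and N_3 = -3.
N_4 = 3N_2 - N_3 + 6  [with N_2=4, N_3=-3]  = 21

21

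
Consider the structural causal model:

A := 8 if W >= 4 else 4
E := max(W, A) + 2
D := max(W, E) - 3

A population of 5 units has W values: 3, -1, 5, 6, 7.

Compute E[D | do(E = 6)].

do(E=6) breaks E's dependence on W. With E=6 fixed, D across the units is 3, 3, 3, 3, 4, mean 3.2.

3.2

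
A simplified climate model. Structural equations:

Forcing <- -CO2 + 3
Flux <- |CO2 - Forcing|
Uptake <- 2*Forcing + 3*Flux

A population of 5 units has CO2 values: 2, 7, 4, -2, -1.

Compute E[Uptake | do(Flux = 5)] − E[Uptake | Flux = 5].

Every unit gets Flux=5 under the intervention. Uptake values become 17, 7, 13, 25, 23; E[Uptake|do(Flux=5)] = 17.
E[Uptake|Flux=5] averages over only the 2 units with Flux=5 (CO2 = 4, -1): Uptake = 13, 23, mean 18.
Difference = 17 − 18 = -1.

-1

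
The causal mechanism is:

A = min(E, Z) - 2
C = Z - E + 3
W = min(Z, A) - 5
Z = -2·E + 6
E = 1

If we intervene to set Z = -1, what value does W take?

do(Z=-1) replaces the equation Z = -2·E + 6 with the constant Z = -1.
A = min(E, Z) - 2  [with E=1, Z=-1]  = -3
W = min(Z, A) - 5  [with Z=-1, A=-3]  = -8

-8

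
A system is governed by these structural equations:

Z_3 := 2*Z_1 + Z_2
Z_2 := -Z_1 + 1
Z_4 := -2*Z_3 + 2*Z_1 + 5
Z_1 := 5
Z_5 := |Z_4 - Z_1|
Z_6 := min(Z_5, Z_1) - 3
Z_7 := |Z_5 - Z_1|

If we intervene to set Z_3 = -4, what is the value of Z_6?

The intervention breaks the incoming arrows to Z_3: Z_3 := 2*Z_1 + Z_2 no longer applies, and Z_3 = -4.
Z_4 = -2*Z_3 + 2*Z_1 + 5  [with Z_3=-4, Z_1=5]  = 23
Z_5 = |Z_4 - Z_1|  [with Z_4=23, Z_1=5]  = 18
Z_6 = min(Z_5, Z_1) - 3  [with Z_5=18, Z_1=5]  = 2

2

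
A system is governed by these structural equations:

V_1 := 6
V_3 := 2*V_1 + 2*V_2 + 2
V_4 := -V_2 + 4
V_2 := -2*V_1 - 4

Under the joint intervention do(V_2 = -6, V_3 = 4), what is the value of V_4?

10

Setting V_2 = -6, V_3 = 4 by intervention discards those variables' equations.
V_4 = -V_2 + 4  [with V_2=-6]  = 10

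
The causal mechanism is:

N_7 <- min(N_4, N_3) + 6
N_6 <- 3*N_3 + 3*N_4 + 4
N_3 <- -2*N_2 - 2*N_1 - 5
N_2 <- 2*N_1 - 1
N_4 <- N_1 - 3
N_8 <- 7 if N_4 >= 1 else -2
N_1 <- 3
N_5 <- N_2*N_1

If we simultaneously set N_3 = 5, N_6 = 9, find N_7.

Under do(N_3 = 5, N_6 = 9), each intervened variable's structural equation is replaced by its fixed value.
N_4 = N_1 - 3  [with N_1=3]  = 0
N_7 = min(N_4, N_3) + 6  [with N_4=0, N_3=5]  = 6

6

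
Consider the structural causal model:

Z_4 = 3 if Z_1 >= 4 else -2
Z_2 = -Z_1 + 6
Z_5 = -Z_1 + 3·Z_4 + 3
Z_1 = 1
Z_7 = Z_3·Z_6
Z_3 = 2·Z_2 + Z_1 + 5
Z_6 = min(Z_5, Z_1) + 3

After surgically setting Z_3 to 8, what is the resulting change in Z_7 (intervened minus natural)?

The intervention breaks the incoming arrows to Z_3: Z_3 = 2·Z_2 + Z_1 + 5 no longer applies, and Z_3 = 8.
Z_4 = 3 if Z_1 >= 4 else -2  [with Z_1=1]  = -2
Z_5 = -Z_1 + 3·Z_4 + 3  [with Z_1=1, Z_4=-2]  = -4
Z_6 = min(Z_5, Z_1) + 3  [with Z_5=-4, Z_1=1]  = -1
Z_7 = Z_3·Z_6  [with Z_3=8, Z_6=-1]  = -8
Without intervention: Z_2 = -Z_1 + 6  [with Z_1=1]  = 5; Z_3 = 2·Z_2 + Z_1 + 5  [with Z_2=5, Z_1=1]  = 16; Z_4 = 3 if Z_1 >= 4 else -2  [with Z_1=1]  = -2; Z_5 = -Z_1 + 3·Z_4 + 3  [with Z_1=1, Z_4=-2]  = -4; Z_6 = min(Z_5, Z_1) + 3  [with Z_5=-4, Z_1=1]  = -1; Z_7 = Z_3·Z_6  [with Z_3=16, Z_6=-1]  = -16.
Change = -8 − (-16) = 8.

8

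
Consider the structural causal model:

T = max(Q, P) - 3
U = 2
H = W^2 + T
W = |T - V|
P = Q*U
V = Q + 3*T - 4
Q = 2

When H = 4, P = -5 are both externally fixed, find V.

Under do(H = 4, P = -5), each intervened variable's structural equation is replaced by its fixed value.
T = max(Q, P) - 3  [with Q=2, P=-5]  = -1
V = Q + 3*T - 4  [with Q=2, T=-1]  = -5

-5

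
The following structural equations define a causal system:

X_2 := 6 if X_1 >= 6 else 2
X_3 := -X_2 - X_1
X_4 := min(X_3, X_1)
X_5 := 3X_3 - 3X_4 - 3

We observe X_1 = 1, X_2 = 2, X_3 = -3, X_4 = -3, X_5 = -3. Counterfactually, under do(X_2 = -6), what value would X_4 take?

1

Under do(X_2=-6), the mechanism X_2 := 6 if X_1 >= 6 else 2 is discarded; X_2 is fixed at -6.
X_3 = -X_2 - X_1  [with X_2=-6, X_1=1]  = 5
X_4 = min(X_3, X_1)  [with X_3=5, X_1=1]  = 1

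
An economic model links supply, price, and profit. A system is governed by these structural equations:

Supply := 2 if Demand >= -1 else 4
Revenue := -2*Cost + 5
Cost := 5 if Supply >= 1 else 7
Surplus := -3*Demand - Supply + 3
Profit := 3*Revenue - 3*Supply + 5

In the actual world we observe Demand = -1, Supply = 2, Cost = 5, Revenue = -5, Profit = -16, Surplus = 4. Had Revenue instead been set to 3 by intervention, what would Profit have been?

8

Intervening sets Revenue = 3 and removes its equation (Revenue := -2*Cost + 5).
Supply = 2 if Demand >= -1 else 4  [with Demand=-1]  = 2
Profit = 3*Revenue - 3*Supply + 5  [with Revenue=3, Supply=2]  = 8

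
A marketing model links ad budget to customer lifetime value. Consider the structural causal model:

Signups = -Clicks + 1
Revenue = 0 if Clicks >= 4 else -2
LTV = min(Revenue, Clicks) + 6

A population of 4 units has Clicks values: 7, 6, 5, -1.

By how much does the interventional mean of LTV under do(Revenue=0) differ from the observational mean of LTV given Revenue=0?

Under do(Revenue=0), Revenue's equation is replaced by Revenue=0 for every unit. Per-unit LTV: 6, 6, 6, 5. Mean = 5.75.
Conditioning on Revenue=0 selects the 3 unit(s) with Clicks ∈ {7, 6, 5}. Their LTV values: 6, 6, 6. Mean = 6.
Difference = 5.75 − 6 = -0.25.

-0.25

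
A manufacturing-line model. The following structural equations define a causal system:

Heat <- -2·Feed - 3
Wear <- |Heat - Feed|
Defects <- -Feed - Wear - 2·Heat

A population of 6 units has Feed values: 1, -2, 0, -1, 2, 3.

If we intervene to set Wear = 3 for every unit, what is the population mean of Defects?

4.5

The intervention sets Wear=3 in all 6 units regardless of Feed. Recomputing Defects per unit gives 6, -3, 3, 0, 9, 12; average 4.5.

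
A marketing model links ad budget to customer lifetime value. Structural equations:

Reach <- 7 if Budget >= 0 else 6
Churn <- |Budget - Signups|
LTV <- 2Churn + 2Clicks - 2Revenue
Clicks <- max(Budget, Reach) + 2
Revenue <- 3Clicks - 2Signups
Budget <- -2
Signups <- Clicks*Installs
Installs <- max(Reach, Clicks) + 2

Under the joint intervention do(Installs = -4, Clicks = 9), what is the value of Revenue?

The joint intervention fixes Installs = -4, Clicks = 9, removing each variable's own equation.
Signups = Clicks*Installs  [with Clicks=9, Installs=-4]  = -36
Revenue = 3Clicks - 2Signups  [with Clicks=9, Signups=-36]  = 99

99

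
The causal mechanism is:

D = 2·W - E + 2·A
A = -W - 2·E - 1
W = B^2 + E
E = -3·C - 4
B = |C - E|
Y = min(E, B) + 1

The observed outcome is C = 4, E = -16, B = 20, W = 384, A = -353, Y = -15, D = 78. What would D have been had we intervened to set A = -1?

782

Under do(A=-1), the mechanism A = -W - 2·E - 1 is discarded; A is fixed at -1.
E = -3·C - 4  [with C=4]  = -16
B = |C - E|  [with C=4, E=-16]  = 20
W = B^2 + E  [with B=20, E=-16]  = 384
D = 2·W - E + 2·A  [with W=384, E=-16, A=-1]  = 782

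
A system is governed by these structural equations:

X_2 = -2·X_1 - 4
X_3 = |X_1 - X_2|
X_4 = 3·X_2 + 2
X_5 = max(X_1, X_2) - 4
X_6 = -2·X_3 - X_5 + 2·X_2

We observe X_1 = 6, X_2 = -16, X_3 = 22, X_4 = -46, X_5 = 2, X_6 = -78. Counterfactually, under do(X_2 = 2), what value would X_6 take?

Under do(X_2=2), the mechanism X_2 = -2·X_1 - 4 is discarded; X_2 is fixed at 2.
X_3 = |X_1 - X_2|  [with X_1=6, X_2=2]  = 4
X_5 = max(X_1, X_2) - 4  [with X_1=6, X_2=2]  = 2
X_6 = -2·X_3 - X_5 + 2·X_2  [with X_3=4, X_5=2, X_2=2]  = -6

-6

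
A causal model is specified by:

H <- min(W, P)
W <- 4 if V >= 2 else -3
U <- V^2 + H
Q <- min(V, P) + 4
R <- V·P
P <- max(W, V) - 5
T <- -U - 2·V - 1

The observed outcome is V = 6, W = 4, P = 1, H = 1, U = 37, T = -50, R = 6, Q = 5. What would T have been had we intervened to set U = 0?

The intervention breaks the incoming arrows to U: U <- V^2 + H no longer applies, and U = 0.
T = -U - 2·V - 1  [with U=0, V=6]  = -13

-13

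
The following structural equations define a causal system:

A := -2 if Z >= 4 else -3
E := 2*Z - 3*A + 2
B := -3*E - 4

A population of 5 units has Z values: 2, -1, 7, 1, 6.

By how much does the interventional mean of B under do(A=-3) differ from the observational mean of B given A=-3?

-14

Under do(A=-3), A's equation is replaced by A=-3 for every unit. Per-unit B: -49, -31, -79, -43, -73. Mean = -55.
E[B|A=-3] averages over only the 3 units with A=-3 (Z = 2, -1, 1): B = -49, -31, -43, mean -41.
Difference = -55 − (-41) = -14.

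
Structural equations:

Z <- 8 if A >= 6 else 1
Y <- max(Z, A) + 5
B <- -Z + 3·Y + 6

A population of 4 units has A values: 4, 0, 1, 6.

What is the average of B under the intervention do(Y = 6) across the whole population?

The intervention sets Y=6 in all 4 units regardless of A. Recomputing B per unit gives 23, 23, 23, 16; average 21.25.

21.25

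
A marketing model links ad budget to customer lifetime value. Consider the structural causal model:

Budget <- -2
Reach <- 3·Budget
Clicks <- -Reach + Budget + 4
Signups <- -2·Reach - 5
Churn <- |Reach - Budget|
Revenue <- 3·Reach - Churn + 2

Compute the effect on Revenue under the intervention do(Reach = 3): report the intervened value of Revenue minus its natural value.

26

Under do(Reach=3), the mechanism Reach <- 3·Budget is discarded; Reach is fixed at 3.
Churn = |Reach - Budget|  [with Reach=3, Budget=-2]  = 5
Revenue = 3·Reach - Churn + 2  [with Reach=3, Churn=5]  = 6
Without intervention: Reach = 3·Budget  [with Budget=-2]  = -6; Churn = |Reach - Budget|  [with Reach=-6, Budget=-2]  = 4; Revenue = 3·Reach - Churn + 2  [with Reach=-6, Churn=4]  = -20.
Change = 6 − (-20) = 26.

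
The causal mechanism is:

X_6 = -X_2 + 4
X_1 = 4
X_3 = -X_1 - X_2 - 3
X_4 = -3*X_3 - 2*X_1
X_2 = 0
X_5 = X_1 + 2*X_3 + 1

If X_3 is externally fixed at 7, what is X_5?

do(X_3=7) replaces the equation X_3 = -X_1 - X_2 - 3 with the constant X_3 = 7.
X_5 = X_1 + 2*X_3 + 1  [with X_1=4, X_3=7]  = 19

19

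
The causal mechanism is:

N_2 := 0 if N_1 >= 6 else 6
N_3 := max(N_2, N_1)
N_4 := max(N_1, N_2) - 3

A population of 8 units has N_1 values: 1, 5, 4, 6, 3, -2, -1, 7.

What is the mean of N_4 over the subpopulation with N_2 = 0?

3.5

E[N_4|N_2=0] averages over only the 2 units with N_2=0 (N_1 = 6, 7): N_4 = 3, 4, mean 3.5.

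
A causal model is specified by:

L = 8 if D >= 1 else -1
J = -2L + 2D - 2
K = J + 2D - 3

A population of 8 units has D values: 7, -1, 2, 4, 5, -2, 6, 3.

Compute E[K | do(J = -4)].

-1

Under do(J=-4), J's equation is replaced by J=-4 for every unit. Per-unit K: 7, -9, -3, 1, 3, -11, 5, -1. Mean = -1.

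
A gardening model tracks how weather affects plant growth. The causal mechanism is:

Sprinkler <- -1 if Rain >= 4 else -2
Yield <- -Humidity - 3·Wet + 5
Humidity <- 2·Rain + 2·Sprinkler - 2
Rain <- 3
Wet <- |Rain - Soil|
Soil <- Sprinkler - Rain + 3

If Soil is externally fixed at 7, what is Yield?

-7

The intervention breaks the incoming arrows to Soil: Soil <- Sprinkler - Rain + 3 no longer applies, and Soil = 7.
Sprinkler = -1 if Rain >= 4 else -2  [with Rain=3]  = -2
Wet = |Rain - Soil|  [with Rain=3, Soil=7]  = 4
Humidity = 2·Rain + 2·Sprinkler - 2  [with Rain=3, Sprinkler=-2]  = 0
Yield = -Humidity - 3·Wet + 5  [with Humidity=0, Wet=4]  = -7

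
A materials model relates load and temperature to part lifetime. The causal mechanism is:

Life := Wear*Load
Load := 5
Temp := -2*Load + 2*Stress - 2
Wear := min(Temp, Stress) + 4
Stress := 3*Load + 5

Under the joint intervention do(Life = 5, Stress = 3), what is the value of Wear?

-2

Setting Life = 5, Stress = 3 by intervention discards those variables' equations.
Temp = -2*Load + 2*Stress - 2  [with Load=5, Stress=3]  = -6
Wear = min(Temp, Stress) + 4  [with Temp=-6, Stress=3]  = -2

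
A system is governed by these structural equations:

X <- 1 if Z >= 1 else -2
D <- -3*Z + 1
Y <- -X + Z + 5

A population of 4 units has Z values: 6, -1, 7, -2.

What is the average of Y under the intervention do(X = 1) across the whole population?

6.5

The intervention sets X=1 in all 4 units regardless of Z. Recomputing Y per unit gives 10, 3, 11, 2; average 6.5.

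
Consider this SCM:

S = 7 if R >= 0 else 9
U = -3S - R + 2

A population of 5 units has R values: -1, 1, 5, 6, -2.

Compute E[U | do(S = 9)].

do(S=9) breaks S's dependence on R. With S=9 fixed, U across the units is -24, -26, -30, -31, -23, mean -26.8.

-26.8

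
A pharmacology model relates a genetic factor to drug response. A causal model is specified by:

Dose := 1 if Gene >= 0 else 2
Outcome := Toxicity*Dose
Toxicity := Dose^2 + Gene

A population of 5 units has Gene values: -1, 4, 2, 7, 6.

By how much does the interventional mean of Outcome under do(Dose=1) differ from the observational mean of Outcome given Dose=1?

do(Dose=1) breaks Dose's dependence on Gene. With Dose=1 fixed, Outcome across the units is 0, 5, 3, 8, 7, mean 4.6.
Conditioning on Dose=1 selects the 4 unit(s) with Gene ∈ {4, 2, 7, 6}. Their Outcome values: 5, 3, 8, 7. Mean = 5.75.
Difference = 4.6 − 5.75 = -1.15.

-1.15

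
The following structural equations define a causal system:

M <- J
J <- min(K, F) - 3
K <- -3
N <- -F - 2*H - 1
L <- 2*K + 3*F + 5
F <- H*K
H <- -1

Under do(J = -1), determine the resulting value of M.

Under do(J=-1), the mechanism J <- min(K, F) - 3 is discarded; J is fixed at -1.
M = J  [with J=-1]  = -1

-1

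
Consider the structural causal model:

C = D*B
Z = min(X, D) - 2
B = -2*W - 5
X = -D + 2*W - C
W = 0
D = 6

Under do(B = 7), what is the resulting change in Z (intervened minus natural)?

-54

The intervention breaks the incoming arrows to B: B = -2*W - 5 no longer applies, and B = 7.
C = D*B  [with D=6, B=7]  = 42
X = -D + 2*W - C  [with D=6, W=0, C=42]  = -48
Z = min(X, D) - 2  [with X=-48, D=6]  = -50
Without intervention: B = -2*W - 5  [with W=0]  = -5; C = D*B  [with D=6, B=-5]  = -30; X = -D + 2*W - C  [with D=6, W=0, C=-30]  = 24; Z = min(X, D) - 2  [with X=24, D=6]  = 4.
Change = -50 − 4 = -54.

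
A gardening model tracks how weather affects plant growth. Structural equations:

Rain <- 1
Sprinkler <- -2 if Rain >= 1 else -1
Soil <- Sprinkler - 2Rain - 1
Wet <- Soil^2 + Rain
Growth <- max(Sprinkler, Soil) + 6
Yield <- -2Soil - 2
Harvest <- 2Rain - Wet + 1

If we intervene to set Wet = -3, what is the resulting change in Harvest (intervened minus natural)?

The intervention breaks the incoming arrows to Wet: Wet <- Soil^2 + Rain no longer applies, and Wet = -3.
Harvest = 2Rain - Wet + 1  [with Rain=1, Wet=-3]  = 6
Without intervention: Sprinkler = -2 if Rain >= 1 else -1  [with Rain=1]  = -2; Soil = Sprinkler - 2Rain - 1  [with Sprinkler=-2, Rain=1]  = -5; Wet = Soil^2 + Rain  [with Soil=-5, Rain=1]  = 26; Harvest = 2Rain - Wet + 1  [with Rain=1, Wet=26]  = -23.
Change = 6 − (-23) = 29.

29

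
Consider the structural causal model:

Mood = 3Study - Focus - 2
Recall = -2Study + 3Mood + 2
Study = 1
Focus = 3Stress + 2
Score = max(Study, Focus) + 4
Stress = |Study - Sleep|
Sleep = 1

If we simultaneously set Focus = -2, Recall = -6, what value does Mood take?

The joint intervention fixes Focus = -2, Recall = -6, removing each variable's own equation.
Mood = 3Study - Focus - 2  [with Study=1, Focus=-2]  = 3

3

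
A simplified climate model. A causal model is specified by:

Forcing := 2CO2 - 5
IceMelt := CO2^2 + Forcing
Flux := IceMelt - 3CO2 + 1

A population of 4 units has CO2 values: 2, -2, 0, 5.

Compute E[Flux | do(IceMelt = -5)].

Under do(IceMelt=-5), IceMelt's equation is replaced by IceMelt=-5 for every unit. Per-unit Flux: -10, 2, -4, -19. Mean = -7.75.

-7.75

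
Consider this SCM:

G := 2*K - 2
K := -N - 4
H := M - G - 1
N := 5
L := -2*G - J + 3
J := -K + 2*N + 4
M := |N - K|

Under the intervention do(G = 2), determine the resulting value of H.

11

The intervention breaks the incoming arrows to G: G := 2*K - 2 no longer applies, and G = 2.
K = -N - 4  [with N=5]  = -9
M = |N - K|  [with N=5, K=-9]  = 14
H = M - G - 1  [with M=14, G=2]  = 11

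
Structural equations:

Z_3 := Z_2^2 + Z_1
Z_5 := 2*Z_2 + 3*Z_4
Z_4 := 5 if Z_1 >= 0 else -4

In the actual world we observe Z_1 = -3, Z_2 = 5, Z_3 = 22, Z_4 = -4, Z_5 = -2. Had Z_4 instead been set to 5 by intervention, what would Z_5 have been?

Intervening sets Z_4 = 5 and removes its equation (Z_4 := 5 if Z_1 >= 0 else -4).
Z_5 = 2*Z_2 + 3*Z_4  [with Z_2=5, Z_4=5]  = 25

25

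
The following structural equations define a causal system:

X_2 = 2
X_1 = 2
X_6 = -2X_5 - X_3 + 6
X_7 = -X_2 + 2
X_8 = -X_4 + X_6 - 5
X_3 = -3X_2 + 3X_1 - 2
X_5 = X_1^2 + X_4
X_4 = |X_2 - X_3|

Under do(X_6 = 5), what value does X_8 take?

-4

Intervening sets X_6 = 5 and removes its equation (X_6 = -2X_5 - X_3 + 6).
X_3 = -3X_2 + 3X_1 - 2  [with X_2=2, X_1=2]  = -2
X_4 = |X_2 - X_3|  [with X_2=2, X_3=-2]  = 4
X_8 = -X_4 + X_6 - 5  [with X_4=4, X_6=5]  = -4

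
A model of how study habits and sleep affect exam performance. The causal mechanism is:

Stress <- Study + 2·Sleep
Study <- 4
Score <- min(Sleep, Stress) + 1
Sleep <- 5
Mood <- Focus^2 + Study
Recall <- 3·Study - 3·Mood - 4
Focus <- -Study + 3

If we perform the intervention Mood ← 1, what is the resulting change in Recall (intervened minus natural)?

12

Intervening sets Mood = 1 and removes its equation (Mood <- Focus^2 + Study).
Recall = 3·Study - 3·Mood - 4  [with Study=4, Mood=1]  = 5
Without intervention: Focus = -Study + 3  [with Study=4]  = -1; Mood = Focus^2 + Study  [with Focus=-1, Study=4]  = 5; Recall = 3·Study - 3·Mood - 4  [with Study=4, Mood=5]  = -7.
Change = 5 − (-7) = 12.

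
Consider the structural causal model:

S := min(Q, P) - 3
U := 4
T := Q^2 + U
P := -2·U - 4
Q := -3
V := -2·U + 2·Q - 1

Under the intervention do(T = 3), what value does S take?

-15

do(T=3) replaces the equation T := Q^2 + U with the constant T = 3.
S is not downstream of the intervention, so its value is determined by the original equations.
P = -2·U - 4  [with U=4]  = -12
S = min(Q, P) - 3  [with Q=-3, P=-12]  = -15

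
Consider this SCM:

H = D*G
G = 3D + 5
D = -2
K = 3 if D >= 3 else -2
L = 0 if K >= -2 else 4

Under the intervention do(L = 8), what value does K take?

Under do(L=8), the mechanism L = 0 if K >= -2 else 4 is discarded; L is fixed at 8.
No directed path runs from L to K, so K keeps its natural value.
K = 3 if D >= 3 else -2  [with D=-2]  = -2

-2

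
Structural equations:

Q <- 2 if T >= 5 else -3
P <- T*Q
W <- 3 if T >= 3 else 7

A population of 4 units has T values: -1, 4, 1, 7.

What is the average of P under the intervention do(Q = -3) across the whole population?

-8.25

do(Q=-3) breaks Q's dependence on T. With Q=-3 fixed, P across the units is 3, -12, -3, -21, mean -8.25.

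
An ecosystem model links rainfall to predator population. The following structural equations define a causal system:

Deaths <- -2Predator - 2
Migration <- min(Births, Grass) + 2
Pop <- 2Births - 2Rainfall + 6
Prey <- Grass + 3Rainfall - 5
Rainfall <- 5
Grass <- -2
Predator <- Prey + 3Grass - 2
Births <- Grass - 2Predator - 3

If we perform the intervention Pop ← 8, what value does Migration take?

Intervening sets Pop = 8 and removes its equation (Pop <- 2Births - 2Rainfall + 6).
Since Migration is not a descendant of the intervened variable, it is unaffected.
Prey = Grass + 3Rainfall - 5  [with Grass=-2, Rainfall=5]  = 8
Predator = Prey + 3Grass - 2  [with Prey=8, Grass=-2]  = 0
Births = Grass - 2Predator - 3  [with Grass=-2, Predator=0]  = -5
Migration = min(Births, Grass) + 2  [with Births=-5, Grass=-2]  = -3

-3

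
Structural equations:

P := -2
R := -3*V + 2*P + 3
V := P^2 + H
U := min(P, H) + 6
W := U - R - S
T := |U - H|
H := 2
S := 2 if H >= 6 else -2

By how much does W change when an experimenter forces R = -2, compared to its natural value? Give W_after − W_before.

-17

Intervening sets R = -2 and removes its equation (R := -3*V + 2*P + 3).
U = min(P, H) + 6  [with P=-2, H=2]  = 4
S = 2 if H >= 6 else -2  [with H=2]  = -2
W = U - R - S  [with U=4, R=-2, S=-2]  = 8
Without intervention: V = P^2 + H  [with P=-2, H=2]  = 6; U = min(P, H) + 6  [with P=-2, H=2]  = 4; R = -3*V + 2*P + 3  [with V=6, P=-2]  = -19; S = 2 if H >= 6 else -2  [with H=2]  = -2; W = U - R - S  [with U=4, R=-19, S=-2]  = 25.
Change = 8 − 25 = -17.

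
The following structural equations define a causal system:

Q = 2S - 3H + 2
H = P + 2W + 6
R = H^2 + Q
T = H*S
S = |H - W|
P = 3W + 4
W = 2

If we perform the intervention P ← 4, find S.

12

Under do(P=4), the mechanism P = 3W + 4 is discarded; P is fixed at 4.
H = P + 2W + 6  [with P=4, W=2]  = 14
S = |H - W|  [with H=14, W=2]  = 12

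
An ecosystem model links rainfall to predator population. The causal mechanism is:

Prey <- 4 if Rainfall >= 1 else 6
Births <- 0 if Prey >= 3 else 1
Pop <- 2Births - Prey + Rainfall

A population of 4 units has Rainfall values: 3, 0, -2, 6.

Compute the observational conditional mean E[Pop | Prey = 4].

E[Pop|Prey=4] averages over only the 2 units with Prey=4 (Rainfall = 3, 6): Pop = -1, 2, mean 0.5.

0.5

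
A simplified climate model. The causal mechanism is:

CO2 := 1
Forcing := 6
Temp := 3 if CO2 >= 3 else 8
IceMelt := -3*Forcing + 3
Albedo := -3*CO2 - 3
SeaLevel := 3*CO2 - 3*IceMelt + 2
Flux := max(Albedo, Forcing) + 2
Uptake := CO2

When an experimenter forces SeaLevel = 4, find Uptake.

Intervening sets SeaLevel = 4 and removes its equation (SeaLevel := 3*CO2 - 3*IceMelt + 2).
Uptake is not downstream of the intervention, so its value is determined by the original equations.
Uptake = CO2  [with CO2=1]  = 1

1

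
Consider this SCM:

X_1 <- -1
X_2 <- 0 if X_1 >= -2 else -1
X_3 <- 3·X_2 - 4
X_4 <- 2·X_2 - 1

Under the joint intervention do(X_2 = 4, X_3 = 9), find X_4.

7

Setting X_2 = 4, X_3 = 9 by intervention discards those variables' equations.
X_4 = 2·X_2 - 1  [with X_2=4]  = 7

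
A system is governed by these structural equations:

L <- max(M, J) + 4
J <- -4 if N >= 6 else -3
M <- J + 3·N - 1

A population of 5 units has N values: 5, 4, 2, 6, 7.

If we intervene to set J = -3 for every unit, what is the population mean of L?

14.4

Every unit gets J=-3 under the intervention. L values become 15, 12, 6, 18, 21; E[L|do(J=-3)] = 14.4.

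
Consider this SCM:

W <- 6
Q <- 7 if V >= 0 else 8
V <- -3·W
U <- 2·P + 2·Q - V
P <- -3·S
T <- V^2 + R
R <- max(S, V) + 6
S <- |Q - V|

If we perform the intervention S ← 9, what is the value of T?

do(S=9) replaces the equation S <- |Q - V| with the constant S = 9.
V = -3·W  [with W=6]  = -18
R = max(S, V) + 6  [with S=9, V=-18]  = 15
T = V^2 + R  [with V=-18, R=15]  = 339

339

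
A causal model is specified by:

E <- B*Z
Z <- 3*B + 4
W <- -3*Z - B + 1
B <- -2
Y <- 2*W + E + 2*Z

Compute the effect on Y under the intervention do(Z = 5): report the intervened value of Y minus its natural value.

do(Z=5) replaces the equation Z <- 3*B + 4 with the constant Z = 5.
E = B*Z  [with B=-2, Z=5]  = -10
W = -3*Z - B + 1  [with Z=5, B=-2]  = -12
Y = 2*W + E + 2*Z  [with W=-12, E=-10, Z=5]  = -24
Without intervention: Z = 3*B + 4  [with B=-2]  = -2; E = B*Z  [with B=-2, Z=-2]  = 4; W = -3*Z - B + 1  [with Z=-2, B=-2]  = 9; Y = 2*W + E + 2*Z  [with W=9, E=4, Z=-2]  = 18.
Change = -24 − 18 = -42.

-42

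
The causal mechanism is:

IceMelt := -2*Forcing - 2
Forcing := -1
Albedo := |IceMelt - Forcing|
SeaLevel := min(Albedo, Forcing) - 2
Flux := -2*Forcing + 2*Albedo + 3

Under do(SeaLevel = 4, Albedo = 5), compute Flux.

The joint intervention fixes SeaLevel = 4, Albedo = 5, removing each variable's own equation.
Flux = -2*Forcing + 2*Albedo + 3  [with Forcing=-1, Albedo=5]  = 15

15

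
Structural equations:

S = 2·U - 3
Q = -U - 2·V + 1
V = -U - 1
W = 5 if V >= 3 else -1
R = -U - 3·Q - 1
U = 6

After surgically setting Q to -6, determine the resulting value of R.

11

do(Q=-6) replaces the equation Q = -U - 2·V + 1 with the constant Q = -6.
R = -U - 3·Q - 1  [with U=6, Q=-6]  = 11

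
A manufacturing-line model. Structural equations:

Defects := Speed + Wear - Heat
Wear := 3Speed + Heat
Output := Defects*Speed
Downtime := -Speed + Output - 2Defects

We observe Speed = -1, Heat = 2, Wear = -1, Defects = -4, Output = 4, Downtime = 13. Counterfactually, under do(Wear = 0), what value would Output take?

3

do(Wear=0) replaces the equation Wear := 3Speed + Heat with the constant Wear = 0.
Defects = Speed + Wear - Heat  [with Speed=-1, Wear=0, Heat=2]  = -3
Output = Defects*Speed  [with Defects=-3, Speed=-1]  = 3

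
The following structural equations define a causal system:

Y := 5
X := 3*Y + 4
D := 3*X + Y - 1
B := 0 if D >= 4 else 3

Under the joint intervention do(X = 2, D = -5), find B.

Setting X = 2, D = -5 by intervention discards those variables' equations.
B = 0 if D >= 4 else 3  [with D=-5]  = 3

3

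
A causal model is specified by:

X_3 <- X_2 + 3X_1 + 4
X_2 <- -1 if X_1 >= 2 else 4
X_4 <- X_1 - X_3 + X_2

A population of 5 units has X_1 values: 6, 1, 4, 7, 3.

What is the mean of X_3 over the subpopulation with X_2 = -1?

E[X_3|X_2=-1] averages over only the 4 units with X_2=-1 (X_1 = 6, 4, 7, 3): X_3 = 21, 15, 24, 12, mean 18.

18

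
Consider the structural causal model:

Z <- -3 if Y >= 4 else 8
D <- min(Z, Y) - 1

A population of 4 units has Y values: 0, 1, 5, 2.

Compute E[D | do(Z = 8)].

do(Z=8) breaks Z's dependence on Y. With Z=8 fixed, D across the units is -1, 0, 4, 1, mean 1.

1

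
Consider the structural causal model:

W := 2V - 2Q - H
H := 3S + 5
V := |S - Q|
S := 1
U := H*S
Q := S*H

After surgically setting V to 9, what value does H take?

The intervention breaks the incoming arrows to V: V := |S - Q| no longer applies, and V = 9.
Since H is not a descendant of the intervened variable, it is unaffected.
H = 3S + 5  [with S=1]  = 8

8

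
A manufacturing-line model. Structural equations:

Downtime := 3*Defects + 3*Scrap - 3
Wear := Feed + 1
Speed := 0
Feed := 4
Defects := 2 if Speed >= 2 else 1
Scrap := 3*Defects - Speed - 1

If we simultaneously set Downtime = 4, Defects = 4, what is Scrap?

Setting Downtime = 4, Defects = 4 by intervention discards those variables' equations.
Scrap = 3*Defects - Speed - 1  [with Defects=4, Speed=0]  = 11

11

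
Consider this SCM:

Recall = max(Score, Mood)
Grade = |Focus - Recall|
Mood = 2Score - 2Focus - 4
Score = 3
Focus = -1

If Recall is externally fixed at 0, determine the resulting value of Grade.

Intervening sets Recall = 0 and removes its equation (Recall = max(Score, Mood)).
Grade = |Focus - Recall|  [with Focus=-1, Recall=0]  = 1

1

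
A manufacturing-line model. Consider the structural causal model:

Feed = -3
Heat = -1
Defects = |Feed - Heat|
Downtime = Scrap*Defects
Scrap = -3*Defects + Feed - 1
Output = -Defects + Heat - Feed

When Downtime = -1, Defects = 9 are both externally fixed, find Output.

Under do(Downtime = -1, Defects = 9), each intervened variable's structural equation is replaced by its fixed value.
Output = -Defects + Heat - Feed  [with Defects=9, Heat=-1, Feed=-3]  = -7

-7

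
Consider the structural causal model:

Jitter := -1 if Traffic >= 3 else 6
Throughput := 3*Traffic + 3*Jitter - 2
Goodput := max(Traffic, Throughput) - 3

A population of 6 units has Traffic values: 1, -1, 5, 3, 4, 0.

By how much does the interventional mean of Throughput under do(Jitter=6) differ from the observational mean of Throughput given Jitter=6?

6

The intervention sets Jitter=6 in all 6 units regardless of Traffic. Recomputing Throughput per unit gives 19, 13, 31, 25, 28, 16; average 22.
Conditioning on Jitter=6 selects the 3 unit(s) with Traffic ∈ {1, -1, 0}. Their Throughput values: 19, 13, 16. Mean = 16.
Difference = 22 − 16 = 6.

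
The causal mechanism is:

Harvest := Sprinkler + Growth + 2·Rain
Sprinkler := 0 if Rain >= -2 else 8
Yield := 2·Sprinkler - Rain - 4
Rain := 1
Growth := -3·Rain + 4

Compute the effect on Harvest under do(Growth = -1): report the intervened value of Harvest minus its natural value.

do(Growth=-1) replaces the equation Growth := -3·Rain + 4 with the constant Growth = -1.
Sprinkler = 0 if Rain >= -2 else 8  [with Rain=1]  = 0
Harvest = Sprinkler + Growth + 2·Rain  [with Sprinkler=0, Growth=-1, Rain=1]  = 1
Without intervention: Sprinkler = 0 if Rain >= -2 else 8  [with Rain=1]  = 0; Growth = -3·Rain + 4  [with Rain=1]  = 1; Harvest = Sprinkler + Growth + 2·Rain  [with Sprinkler=0, Growth=1, Rain=1]  = 3.
Change = 1 − 3 = -2.

-2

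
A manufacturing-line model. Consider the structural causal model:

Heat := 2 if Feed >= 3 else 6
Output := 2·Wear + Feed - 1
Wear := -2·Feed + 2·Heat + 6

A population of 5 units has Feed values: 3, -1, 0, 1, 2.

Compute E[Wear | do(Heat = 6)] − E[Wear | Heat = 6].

The intervention sets Heat=6 in all 5 units regardless of Feed. Recomputing Wear per unit gives 12, 20, 18, 16, 14; average 16.
Observing Heat=6 restricts to units where Heat's equation naturally yields 6: Feed ∈ {-1, 0, 1, 2}. In that subpopulation Wear = 20, 18, 16, 14, mean 17.
Difference = 16 − 17 = -1.

-1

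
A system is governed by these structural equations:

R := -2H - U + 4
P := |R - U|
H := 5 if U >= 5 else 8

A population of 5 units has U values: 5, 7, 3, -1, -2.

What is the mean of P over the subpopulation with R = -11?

13

Observing R=-11 restricts to units where R's equation naturally yields -11: U ∈ {5, -1}. In that subpopulation P = 16, 10, mean 13.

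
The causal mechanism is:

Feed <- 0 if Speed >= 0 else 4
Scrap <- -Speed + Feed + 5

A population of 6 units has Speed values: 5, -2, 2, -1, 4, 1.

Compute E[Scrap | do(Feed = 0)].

3.5

do(Feed=0) breaks Feed's dependence on Speed. With Feed=0 fixed, Scrap across the units is 0, 7, 3, 6, 1, 4, mean 3.5.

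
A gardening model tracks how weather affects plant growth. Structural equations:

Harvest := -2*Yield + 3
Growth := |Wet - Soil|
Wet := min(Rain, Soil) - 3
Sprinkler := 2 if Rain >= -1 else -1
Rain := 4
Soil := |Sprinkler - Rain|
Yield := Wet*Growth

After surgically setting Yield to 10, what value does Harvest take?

-17

Intervening sets Yield = 10 and removes its equation (Yield := Wet*Growth).
Harvest = -2*Yield + 3  [with Yield=10]  = -17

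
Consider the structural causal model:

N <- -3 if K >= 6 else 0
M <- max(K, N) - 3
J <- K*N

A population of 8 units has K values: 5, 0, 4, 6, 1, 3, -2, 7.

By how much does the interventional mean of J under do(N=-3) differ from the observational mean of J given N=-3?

10.5

do(N=-3) breaks N's dependence on K. With N=-3 fixed, J across the units is -15, 0, -12, -18, -3, -9, 6, -21, mean -9.
E[J|N=-3] averages over only the 2 units with N=-3 (K = 6, 7): J = -18, -21, mean -19.5.
Difference = -9 − (-19.5) = 10.5.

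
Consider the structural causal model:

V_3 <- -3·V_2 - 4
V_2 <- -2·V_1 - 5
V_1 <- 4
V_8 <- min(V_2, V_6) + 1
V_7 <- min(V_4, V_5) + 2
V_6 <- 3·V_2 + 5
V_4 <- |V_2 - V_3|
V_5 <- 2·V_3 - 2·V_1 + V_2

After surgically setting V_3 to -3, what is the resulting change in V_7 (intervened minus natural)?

The intervention breaks the incoming arrows to V_3: V_3 <- -3·V_2 - 4 no longer applies, and V_3 = -3.
V_2 = -2·V_1 - 5  [with V_1=4]  = -13
V_4 = |V_2 - V_3|  [with V_2=-13, V_3=-3]  = 10
V_5 = 2·V_3 - 2·V_1 + V_2  [with V_3=-3, V_1=4, V_2=-13]  = -27
V_7 = min(V_4, V_5) + 2  [with V_4=10, V_5=-27]  = -25
Without intervention: V_2 = -2·V_1 - 5  [with V_1=4]  = -13; V_3 = -3·V_2 - 4  [with V_2=-13]  = 35; V_4 = |V_2 - V_3|  [with V_2=-13, V_3=35]  = 48; V_5 = 2·V_3 - 2·V_1 + V_2  [with V_3=35, V_1=4, V_2=-13]  = 49; V_7 = min(V_4, V_5) + 2  [with V_4=48, V_5=49]  = 50.
Change = -25 − 50 = -75.

-75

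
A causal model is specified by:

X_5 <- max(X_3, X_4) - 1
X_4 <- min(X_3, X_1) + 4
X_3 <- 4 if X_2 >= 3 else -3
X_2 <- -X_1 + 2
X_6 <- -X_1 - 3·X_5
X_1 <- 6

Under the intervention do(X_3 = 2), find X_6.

The intervention breaks the incoming arrows to X_3: X_3 <- 4 if X_2 >= 3 else -3 no longer applies, and X_3 = 2.
X_4 = min(X_3, X_1) + 4  [with X_3=2, X_1=6]  = 6
X_5 = max(X_3, X_4) - 1  [with X_3=2, X_4=6]  = 5
X_6 = -X_1 - 3·X_5  [with X_1=6, X_5=5]  = -21

-21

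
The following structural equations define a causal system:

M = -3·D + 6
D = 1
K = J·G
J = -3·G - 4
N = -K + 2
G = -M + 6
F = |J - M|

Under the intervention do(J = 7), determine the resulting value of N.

-19

Under do(J=7), the mechanism J = -3·G - 4 is discarded; J is fixed at 7.
M = -3·D + 6  [with D=1]  = 3
G = -M + 6  [with M=3]  = 3
K = J·G  [with J=7, G=3]  = 21
N = -K + 2  [with K=21]  = -19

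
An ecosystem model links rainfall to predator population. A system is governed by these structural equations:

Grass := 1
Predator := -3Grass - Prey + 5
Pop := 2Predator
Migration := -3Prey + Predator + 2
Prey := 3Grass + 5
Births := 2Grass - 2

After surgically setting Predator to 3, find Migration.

-19

do(Predator=3) replaces the equation Predator := -3Grass - Prey + 5 with the constant Predator = 3.
Prey = 3Grass + 5  [with Grass=1]  = 8
Migration = -3Prey + Predator + 2  [with Prey=8, Predator=3]  = -19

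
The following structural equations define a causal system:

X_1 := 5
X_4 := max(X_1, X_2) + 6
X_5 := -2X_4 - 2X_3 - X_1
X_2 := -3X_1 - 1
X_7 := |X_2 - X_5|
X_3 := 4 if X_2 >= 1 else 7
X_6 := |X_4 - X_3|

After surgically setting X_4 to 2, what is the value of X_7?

The intervention breaks the incoming arrows to X_4: X_4 := max(X_1, X_2) + 6 no longer applies, and X_4 = 2.
X_2 = -3X_1 - 1  [with X_1=5]  = -16
X_3 = 4 if X_2 >= 1 else 7  [with X_2=-16]  = 7
X_5 = -2X_4 - 2X_3 - X_1  [with X_4=2, X_3=7, X_1=5]  = -23
X_7 = |X_2 - X_5|  [with X_2=-16, X_5=-23]  = 7

7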